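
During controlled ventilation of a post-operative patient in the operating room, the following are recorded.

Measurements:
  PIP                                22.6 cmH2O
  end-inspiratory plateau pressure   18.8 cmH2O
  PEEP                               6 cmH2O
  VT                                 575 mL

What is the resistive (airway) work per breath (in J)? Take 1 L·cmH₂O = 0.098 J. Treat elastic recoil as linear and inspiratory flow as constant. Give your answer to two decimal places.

0.21

With constant inspiratory flow the resistive pressure is constant at PIP − Pplat = 22.6 − 18.8 = 3.8 cmH2O, so resistive work = 3.8 × 0.575 = 2.185 L·cmH2O.
× 0.098 J/(L·cmH2O) → 0.2141 J.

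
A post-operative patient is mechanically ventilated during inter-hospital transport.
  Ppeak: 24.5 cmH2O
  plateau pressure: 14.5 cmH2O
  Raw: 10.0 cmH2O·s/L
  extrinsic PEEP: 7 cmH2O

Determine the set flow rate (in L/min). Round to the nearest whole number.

60

flow = (PIP − Pplat) / Raw = (24.5 − 14.5) / 10.0 = 1.0 L/s × 60 = 60.0 L/min.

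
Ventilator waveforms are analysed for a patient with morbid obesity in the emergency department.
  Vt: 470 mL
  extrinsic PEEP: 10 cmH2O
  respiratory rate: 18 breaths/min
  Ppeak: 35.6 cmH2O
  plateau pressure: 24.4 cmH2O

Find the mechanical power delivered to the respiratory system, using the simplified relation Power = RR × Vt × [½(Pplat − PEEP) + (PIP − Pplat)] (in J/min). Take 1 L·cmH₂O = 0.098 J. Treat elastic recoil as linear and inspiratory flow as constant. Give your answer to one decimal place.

15.3

Per-breath work = Vt × [½(Pplat−PEEP) + (PIP−Pplat)] = 0.470 × [0.5×14.4 + 11.2] = 0.470 × 18.4 = 8.648 L·cmH2O.
Power = 18 × 8.648 = 155.66 L·cmH2O/min.
× 0.098 J/(L·cmH2O) → 15.255 J/min.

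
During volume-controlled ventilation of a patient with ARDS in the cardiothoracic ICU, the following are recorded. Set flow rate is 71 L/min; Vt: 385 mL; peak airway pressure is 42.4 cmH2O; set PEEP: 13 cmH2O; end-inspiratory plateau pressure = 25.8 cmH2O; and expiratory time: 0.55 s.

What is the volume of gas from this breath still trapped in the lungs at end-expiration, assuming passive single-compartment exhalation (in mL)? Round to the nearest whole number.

105

Flow: 71 L/min ÷ 60 = 1.1833 L/s.
R = (PIP − Pplat)/V̇ = (42.4 − 25.8) / 1.1833 = 16.6/1.1833 = 14.029 cmH2O·s/L.
C = Vt/(Pplat − PEEP) = 385.0 / (25.8 − 13) = 385.0/12.8 = 30.078 mL/cmH2O.
τ = R × C = 14.029 × 0.03008 L/cmH2O = 0.422 s.
Fraction remaining = e^(−Te/τ) = e^(−0.55/0.422) = 0.2716.
Trapped volume = 385.0 × 0.2716 = 104.57 mL.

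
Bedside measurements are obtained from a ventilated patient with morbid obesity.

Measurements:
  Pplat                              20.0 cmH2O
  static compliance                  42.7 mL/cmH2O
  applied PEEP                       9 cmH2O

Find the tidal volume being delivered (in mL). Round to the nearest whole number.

Vt = Cstat × (Pplat − PEEP) = 42.7 × (20.0 − 9) = 42.7 × 11.0 = 469.7 mL.

470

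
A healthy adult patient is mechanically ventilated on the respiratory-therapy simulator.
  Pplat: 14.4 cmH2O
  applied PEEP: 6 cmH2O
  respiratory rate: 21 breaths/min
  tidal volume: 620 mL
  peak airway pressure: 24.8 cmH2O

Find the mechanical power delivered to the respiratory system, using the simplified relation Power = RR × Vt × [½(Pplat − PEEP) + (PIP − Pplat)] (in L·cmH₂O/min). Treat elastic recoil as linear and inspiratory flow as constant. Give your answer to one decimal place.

190.1

Per-breath work = Vt × [½(Pplat−PEEP) + (PIP−Pplat)] = 0.620 × [0.5×8.4 + 10.4] = 0.620 × 14.6 = 9.052 L·cmH2O.
Power = 21 × 9.052 = 190.09 L·cmH2O/min.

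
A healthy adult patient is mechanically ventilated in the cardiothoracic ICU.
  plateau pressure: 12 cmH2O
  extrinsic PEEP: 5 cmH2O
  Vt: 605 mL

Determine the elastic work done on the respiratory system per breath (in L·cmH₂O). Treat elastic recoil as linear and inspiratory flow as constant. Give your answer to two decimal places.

2.12

Elastic work ≈ ½ × (Pplat − PEEP) × Vt = 0.5 × (12 − 5) × 0.605 L = 0.5 × 7.0 × 0.605 = 2.118 L·cmH2O.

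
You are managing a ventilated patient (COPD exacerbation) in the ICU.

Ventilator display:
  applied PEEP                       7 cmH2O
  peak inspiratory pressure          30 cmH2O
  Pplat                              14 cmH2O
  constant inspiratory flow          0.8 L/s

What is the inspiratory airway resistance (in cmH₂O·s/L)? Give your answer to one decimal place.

20.0

Raw = (PIP − Pplat) / flow = (30 − 14) / 0.8 = 16.0 / 0.8 = 20.0 cmH2O·s/L.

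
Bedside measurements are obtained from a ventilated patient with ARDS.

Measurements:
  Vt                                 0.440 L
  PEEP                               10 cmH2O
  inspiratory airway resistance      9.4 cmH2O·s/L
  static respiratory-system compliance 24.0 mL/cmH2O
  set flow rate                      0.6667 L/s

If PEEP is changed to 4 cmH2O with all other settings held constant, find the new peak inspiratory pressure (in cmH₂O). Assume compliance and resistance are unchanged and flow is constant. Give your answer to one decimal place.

28.6

PIP = Vt/C + R·V̇ + PEEP (constant-flow equation of motion).
Only the baseline term changes: ΔPIP = ΔPEEP = 4 − 10 = -6.0 cmH2O.
Original PIP = 440/24.0 + 9.4×0.6667 + 10 = 34.6 cmH2O; new PIP = 34.6 + (-6.0) = 28.6 cmH2O.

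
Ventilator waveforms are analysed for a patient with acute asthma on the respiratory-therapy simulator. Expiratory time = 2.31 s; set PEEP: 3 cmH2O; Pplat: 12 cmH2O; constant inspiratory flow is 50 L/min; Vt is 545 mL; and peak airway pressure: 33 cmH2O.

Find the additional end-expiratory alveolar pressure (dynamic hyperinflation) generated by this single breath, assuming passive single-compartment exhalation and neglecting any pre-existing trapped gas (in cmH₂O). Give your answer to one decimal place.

Flow: 50 L/min ÷ 60 = 0.8333 L/s.
R = (PIP − Pplat)/V̇ = (33 − 12) / 0.8333 = 21.0/0.8333 = 25.201 cmH2O·s/L.
C = Vt/(Pplat − PEEP) = 545.0 / (12 − 3) = 545.0/9.0 = 60.556 mL/cmH2O.
τ = R × C = 25.201 × 0.06056 L/cmH2O = 1.526 s.
Fraction remaining = e^(−Te/τ) = e^(−2.31/1.526) = 0.2201; trapped volume = 545.0 × 0.2201 = 119.95 mL.
Additional alveolar pressure from trapping ≈ V_trapped / C = 119.95 / 60.556 = 1.981 cmH2O.

2.0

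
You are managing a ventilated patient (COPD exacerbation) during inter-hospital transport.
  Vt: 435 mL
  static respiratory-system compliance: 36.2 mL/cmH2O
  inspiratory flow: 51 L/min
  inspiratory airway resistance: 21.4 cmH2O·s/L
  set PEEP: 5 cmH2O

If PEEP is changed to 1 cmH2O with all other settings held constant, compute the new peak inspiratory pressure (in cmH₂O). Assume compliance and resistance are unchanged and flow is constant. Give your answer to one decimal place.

31.2

Flow: 51 L/min ÷ 60 = 0.85 L/s.
PIP = Vt/C + R·V̇ + PEEP (constant-flow equation of motion).
Only the baseline term changes: ΔPIP = ΔPEEP = 1 − 5 = -4.0 cmH2O.
Original PIP = 435/36.2 + 21.4×0.85 + 5 = 35.207 cmH2O; new PIP = 35.207 + (-4.0) = 31.207 cmH2O.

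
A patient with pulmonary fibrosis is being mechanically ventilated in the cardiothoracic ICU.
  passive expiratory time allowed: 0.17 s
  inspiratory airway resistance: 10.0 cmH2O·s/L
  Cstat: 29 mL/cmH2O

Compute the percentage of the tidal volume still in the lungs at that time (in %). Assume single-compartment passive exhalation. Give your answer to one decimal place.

55.6

τ = R × C = 10.0 × 29 mL/cmH2O = 10.0 × 0.029 L/cmH2O = 0.29 s.
Passive exhalation: V(t)/V₀ = e^(−t/τ) = e^(−0.17/0.29) = 0.5564.
Fraction remaining = 0.5564 → 55.64%.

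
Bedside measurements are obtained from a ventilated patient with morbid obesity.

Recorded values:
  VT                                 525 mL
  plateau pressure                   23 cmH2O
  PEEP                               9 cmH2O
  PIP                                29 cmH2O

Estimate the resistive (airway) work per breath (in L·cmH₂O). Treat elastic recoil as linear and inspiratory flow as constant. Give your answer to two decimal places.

3.15

With constant inspiratory flow the resistive pressure is constant at PIP − Pplat = 29 − 23 = 6.0 cmH2O, so resistive work = 6.0 × 0.525 = 3.15 L·cmH2O.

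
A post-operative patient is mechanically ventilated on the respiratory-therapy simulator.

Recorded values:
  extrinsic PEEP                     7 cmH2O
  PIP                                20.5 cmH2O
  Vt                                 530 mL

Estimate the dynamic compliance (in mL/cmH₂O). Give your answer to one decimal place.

39.3

Dynamic compliance = Vt / (PIP − PEEP) = 530 / (20.5 − 7) = 530 / 13.5 = 39.259 mL/cmH2O.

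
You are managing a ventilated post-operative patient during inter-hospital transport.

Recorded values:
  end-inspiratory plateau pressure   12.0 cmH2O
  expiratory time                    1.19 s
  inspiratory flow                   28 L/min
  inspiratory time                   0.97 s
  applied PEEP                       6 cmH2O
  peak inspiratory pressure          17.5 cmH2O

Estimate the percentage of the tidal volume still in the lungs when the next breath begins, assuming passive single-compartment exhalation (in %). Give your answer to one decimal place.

Flow: 28 L/min ÷ 60 = 0.4667 L/s.
Vt = flow × Ti = 0.4667 L/s × 0.97 s × 1000 mL/L = 452.7 mL.
R = (PIP − Pplat)/V̇ = (17.5 − 12.0) / 0.4667 = 5.5/0.4667 = 11.785 cmH2O·s/L.
C = Vt/(Pplat − PEEP) = 452.7 / (12.0 − 6) = 452.7/6.0 = 75.45 mL/cmH2O.
τ = R × C = 11.785 × 0.07545 L/cmH2O = 0.8892 s.
Fraction remaining at end-expiration = e^(−Te/τ) = e^(−1.19/0.8892) = 0.2623 → 26.23%.

26.2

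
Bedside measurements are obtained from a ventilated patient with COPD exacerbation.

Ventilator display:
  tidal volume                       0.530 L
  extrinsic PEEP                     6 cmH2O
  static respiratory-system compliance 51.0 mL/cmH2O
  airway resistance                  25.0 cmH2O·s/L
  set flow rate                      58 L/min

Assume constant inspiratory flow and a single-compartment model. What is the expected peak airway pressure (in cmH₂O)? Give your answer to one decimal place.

Flow: 58 L/min ÷ 60 = 0.9667 L/s.
Equation of motion (constant flow): PIP = Vt/C + R·V̇ + PEEP.
PIP = 530/51.0 + 25.0×0.9667 + 6 = 10.392 + 24.168 + 6 = 40.56 cmH2O.

40.6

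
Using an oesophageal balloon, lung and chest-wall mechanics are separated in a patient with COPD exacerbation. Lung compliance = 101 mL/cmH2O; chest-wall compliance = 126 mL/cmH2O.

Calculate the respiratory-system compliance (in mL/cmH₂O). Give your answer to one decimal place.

Lung and chest wall are elastances in series: 1/Crs = 1/CL + 1/Ccw.
1/Crs = 1/101 + 1/126 = 0.01784.
Crs = 56.054 mL/cmH2O.

56.1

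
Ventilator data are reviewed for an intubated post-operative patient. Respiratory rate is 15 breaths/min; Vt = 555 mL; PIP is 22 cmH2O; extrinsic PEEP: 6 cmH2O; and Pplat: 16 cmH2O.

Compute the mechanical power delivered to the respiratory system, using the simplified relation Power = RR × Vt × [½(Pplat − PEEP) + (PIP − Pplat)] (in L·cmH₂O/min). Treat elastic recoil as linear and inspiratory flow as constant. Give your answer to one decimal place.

91.6

Per-breath work = Vt × [½(Pplat−PEEP) + (PIP−Pplat)] = 0.555 × [0.5×10.0 + 6.0] = 0.555 × 11.0 = 6.105 L·cmH2O.
Power = 15 × 6.105 = 91.575 L·cmH2O/min.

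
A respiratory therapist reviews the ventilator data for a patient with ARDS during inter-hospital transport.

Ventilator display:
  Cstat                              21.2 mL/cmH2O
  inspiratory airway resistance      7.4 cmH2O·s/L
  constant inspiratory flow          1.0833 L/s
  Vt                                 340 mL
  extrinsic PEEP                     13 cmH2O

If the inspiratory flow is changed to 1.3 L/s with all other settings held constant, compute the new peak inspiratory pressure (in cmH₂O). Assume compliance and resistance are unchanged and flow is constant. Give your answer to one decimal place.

38.7

PIP = Vt/C + R·V̇ + PEEP (constant-flow equation of motion).
Only the resistive term changes: ΔPIP = R × ΔV̇ = 7.4 × (1.3 − 1.0833) = 7.4 × 0.2167 = 1.604 cmH2O.
Original PIP = 340/21.2 + 7.4×1.0833 + 13 = 37.054 cmH2O; new PIP = 37.054 + (1.604) = 38.658 cmH2O.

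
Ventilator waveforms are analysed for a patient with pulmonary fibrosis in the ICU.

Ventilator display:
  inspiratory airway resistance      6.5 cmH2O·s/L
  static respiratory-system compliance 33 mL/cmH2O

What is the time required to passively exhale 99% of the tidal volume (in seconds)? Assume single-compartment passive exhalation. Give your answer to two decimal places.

0.99

τ = R × C = 6.5 × 33 mL/cmH2O = 6.5 × 0.033 L/cmH2O = 0.2145 s.
Exhaled fraction f = 1 − e^(−t/τ) → t = −τ·ln(1 − f) = −0.2145·ln(0.01) = 0.9878 s.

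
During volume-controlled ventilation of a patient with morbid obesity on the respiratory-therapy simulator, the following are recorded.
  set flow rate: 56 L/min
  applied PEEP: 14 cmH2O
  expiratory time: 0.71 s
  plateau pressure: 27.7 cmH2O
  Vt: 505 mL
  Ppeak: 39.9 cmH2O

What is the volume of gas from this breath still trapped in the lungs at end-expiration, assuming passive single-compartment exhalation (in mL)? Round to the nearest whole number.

Flow: 56 L/min ÷ 60 = 0.9333 L/s.
R = (PIP − Pplat)/V̇ = (39.9 − 27.7) / 0.9333 = 12.2/0.9333 = 13.072 cmH2O·s/L.
C = Vt/(Pplat − PEEP) = 505.0 / (27.7 − 14) = 505.0/13.7 = 36.861 mL/cmH2O.
τ = R × C = 13.072 × 0.03686 L/cmH2O = 0.4818 s.
Fraction remaining = e^(−Te/τ) = e^(−0.71/0.4818) = 0.2291.
Trapped volume = 505.0 × 0.2291 = 115.7 mL.

116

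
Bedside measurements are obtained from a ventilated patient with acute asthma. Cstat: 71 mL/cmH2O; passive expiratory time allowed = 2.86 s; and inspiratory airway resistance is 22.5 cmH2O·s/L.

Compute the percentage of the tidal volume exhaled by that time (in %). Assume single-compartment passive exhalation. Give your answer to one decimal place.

83.3

τ = R × C = 22.5 × 71 mL/cmH2O = 22.5 × 0.071 L/cmH2O = 1.598 s.
Passive exhalation: V(t)/V₀ = e^(−t/τ) = e^(−2.86/1.598) = 0.167.
Fraction exhaled = 1 − 0.167 = 0.833 → 83.3%.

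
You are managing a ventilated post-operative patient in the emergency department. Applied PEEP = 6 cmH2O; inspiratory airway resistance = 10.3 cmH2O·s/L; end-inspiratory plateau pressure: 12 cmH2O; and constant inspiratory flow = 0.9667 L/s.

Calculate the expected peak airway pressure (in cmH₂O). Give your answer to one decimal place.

PIP = Pplat + Raw × flow = 12 + 10.3 × 0.9667 = 12 + 9.957 = 21.957 cmH2O.

22.0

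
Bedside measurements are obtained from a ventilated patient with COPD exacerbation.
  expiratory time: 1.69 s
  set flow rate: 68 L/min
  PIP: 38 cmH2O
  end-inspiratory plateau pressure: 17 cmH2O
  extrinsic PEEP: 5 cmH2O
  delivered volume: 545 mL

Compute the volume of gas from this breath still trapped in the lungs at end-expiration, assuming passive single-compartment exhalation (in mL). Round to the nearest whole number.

Flow: 68 L/min ÷ 60 = 1.1333 L/s.
R = (PIP − Pplat)/V̇ = (38 − 17) / 1.1333 = 21.0/1.1333 = 18.53 cmH2O·s/L.
C = Vt/(Pplat − PEEP) = 545.0 / (17 − 5) = 545.0/12.0 = 45.417 mL/cmH2O.
τ = R × C = 18.53 × 0.04542 L/cmH2O = 0.8416 s.
Fraction remaining = e^(−Te/τ) = e^(−1.69/0.8416) = 0.1342.
Trapped volume = 545.0 × 0.1342 = 73.139 mL.

73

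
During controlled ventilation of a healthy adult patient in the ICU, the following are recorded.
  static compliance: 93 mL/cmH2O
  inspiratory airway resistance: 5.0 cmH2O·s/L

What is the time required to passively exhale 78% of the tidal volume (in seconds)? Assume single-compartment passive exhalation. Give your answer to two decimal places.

τ = R × C = 5.0 × 93 mL/cmH2O = 5.0 × 0.093 L/cmH2O = 0.465 s.
Exhaled fraction f = 1 − e^(−t/τ) → t = −τ·ln(1 − f) = −0.465·ln(0.22) = 0.7041 s.

0.70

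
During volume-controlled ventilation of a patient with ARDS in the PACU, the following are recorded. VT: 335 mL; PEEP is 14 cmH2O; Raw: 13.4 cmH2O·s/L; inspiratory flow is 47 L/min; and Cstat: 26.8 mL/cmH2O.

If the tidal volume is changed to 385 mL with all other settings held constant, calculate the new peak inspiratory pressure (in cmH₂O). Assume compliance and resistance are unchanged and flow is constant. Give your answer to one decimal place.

38.9

Flow: 47 L/min ÷ 60 = 0.7833 L/s.
PIP = Vt/C + R·V̇ + PEEP (constant-flow equation of motion).
Only the elastic term changes: ΔPIP = ΔVt / C = (385 − 335) / 26.8 = 1.866 cmH2O.
Original PIP = 335/26.8 + 13.4×0.7833 + 14 = 36.996 cmH2O; new PIP = 36.996 + (1.866) = 38.862 cmH2O.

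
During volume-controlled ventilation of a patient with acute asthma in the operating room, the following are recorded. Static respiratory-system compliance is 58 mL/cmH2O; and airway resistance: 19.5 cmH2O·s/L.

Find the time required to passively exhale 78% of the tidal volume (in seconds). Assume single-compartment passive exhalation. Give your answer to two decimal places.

1.71

τ = R × C = 19.5 × 58 mL/cmH2O = 19.5 × 0.058 L/cmH2O = 1.131 s.
Exhaled fraction f = 1 − e^(−t/τ) → t = −τ·ln(1 − f) = −1.131·ln(0.22) = 1.712 s.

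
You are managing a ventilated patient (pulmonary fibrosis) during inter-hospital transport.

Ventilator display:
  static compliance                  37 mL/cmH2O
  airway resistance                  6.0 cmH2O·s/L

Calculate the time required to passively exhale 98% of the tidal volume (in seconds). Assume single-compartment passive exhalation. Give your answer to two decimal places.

0.87

τ = R × C = 6.0 × 37 mL/cmH2O = 6.0 × 0.037 L/cmH2O = 0.222 s.
Exhaled fraction f = 1 − e^(−t/τ) → t = −τ·ln(1 − f) = −0.222·ln(0.02) = 0.8685 s.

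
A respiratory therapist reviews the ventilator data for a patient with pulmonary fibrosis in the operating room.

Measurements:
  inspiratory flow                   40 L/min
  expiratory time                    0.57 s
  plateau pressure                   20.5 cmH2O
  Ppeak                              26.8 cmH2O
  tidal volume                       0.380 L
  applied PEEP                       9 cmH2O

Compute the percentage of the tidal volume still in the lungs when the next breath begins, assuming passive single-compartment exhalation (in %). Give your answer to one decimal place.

Flow: 40 L/min ÷ 60 = 0.6667 L/s.
R = (PIP − Pplat)/V̇ = (26.8 − 20.5) / 0.6667 = 6.3/0.6667 = 9.45 cmH2O·s/L.
C = Vt/(Pplat − PEEP) = 380.0 / (20.5 − 9) = 380.0/11.5 = 33.043 mL/cmH2O.
τ = R × C = 9.45 × 0.03304 L/cmH2O = 0.3122 s.
Fraction remaining at end-expiration = e^(−Te/τ) = e^(−0.57/0.3122) = 0.1611 → 16.11%.

16.1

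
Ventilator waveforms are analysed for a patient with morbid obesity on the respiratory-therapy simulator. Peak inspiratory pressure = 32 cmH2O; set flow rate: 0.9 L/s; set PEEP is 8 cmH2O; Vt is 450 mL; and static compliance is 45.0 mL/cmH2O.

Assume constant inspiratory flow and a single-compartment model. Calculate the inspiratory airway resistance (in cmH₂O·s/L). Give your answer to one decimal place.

15.6

Equation of motion (constant flow): PIP = Vt/C + R·V̇ + PEEP.
R·V̇ = PIP − Vt/C − PEEP = 32 − 450/45.0 − 8 = 32 − 10.0 − 8 = 14.0 cmH2O.
R = 14.0 / 0.9 = 15.556 cmH2O·s/L.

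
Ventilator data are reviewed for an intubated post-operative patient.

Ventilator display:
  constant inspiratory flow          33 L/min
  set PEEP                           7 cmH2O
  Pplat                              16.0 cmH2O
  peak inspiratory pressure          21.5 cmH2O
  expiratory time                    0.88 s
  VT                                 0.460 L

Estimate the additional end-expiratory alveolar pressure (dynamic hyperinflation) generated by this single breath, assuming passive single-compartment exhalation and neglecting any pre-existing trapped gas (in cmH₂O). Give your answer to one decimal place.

1.6

Flow: 33 L/min ÷ 60 = 0.55 L/s.
R = (PIP − Pplat)/V̇ = (21.5 − 16.0) / 0.55 = 5.5/0.55 = 10.0 cmH2O·s/L.
C = Vt/(Pplat − PEEP) = 460.0 / (16.0 − 7) = 460.0/9.0 = 51.111 mL/cmH2O.
τ = R × C = 10.0 × 0.05111 L/cmH2O = 0.5111 s.
Fraction remaining = e^(−Te/τ) = e^(−0.88/0.5111) = 0.1787; trapped volume = 460.0 × 0.1787 = 82.202 mL.
Additional alveolar pressure from trapping ≈ V_trapped / C = 82.202 / 51.111 = 1.608 cmH2O.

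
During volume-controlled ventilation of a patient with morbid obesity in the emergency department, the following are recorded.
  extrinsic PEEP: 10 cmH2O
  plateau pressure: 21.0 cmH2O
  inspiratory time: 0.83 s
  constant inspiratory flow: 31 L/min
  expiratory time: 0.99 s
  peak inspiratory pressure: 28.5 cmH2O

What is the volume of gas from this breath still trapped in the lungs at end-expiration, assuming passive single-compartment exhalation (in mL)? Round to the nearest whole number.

Flow: 31 L/min ÷ 60 = 0.5167 L/s.
Vt = flow × Ti = 0.5167 L/s × 0.83 s × 1000 mL/L = 428.86 mL.
R = (PIP − Pplat)/V̇ = (28.5 − 21.0) / 0.5167 = 7.5/0.5167 = 14.515 cmH2O·s/L.
C = Vt/(Pplat − PEEP) = 428.86 / (21.0 − 10) = 428.86/11.0 = 38.987 mL/cmH2O.
τ = R × C = 14.515 × 0.03899 L/cmH2O = 0.5659 s.
Fraction remaining = e^(−Te/τ) = e^(−0.99/0.5659) = 0.1739.
Trapped volume = 428.86 × 0.1739 = 74.579 mL.

75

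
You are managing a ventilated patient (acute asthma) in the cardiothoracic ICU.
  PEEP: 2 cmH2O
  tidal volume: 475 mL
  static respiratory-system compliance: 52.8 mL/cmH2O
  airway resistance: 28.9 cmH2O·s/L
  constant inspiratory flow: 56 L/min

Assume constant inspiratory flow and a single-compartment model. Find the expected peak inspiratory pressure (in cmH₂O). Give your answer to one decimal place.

Flow: 56 L/min ÷ 60 = 0.9333 L/s.
Equation of motion (constant flow): PIP = Vt/C + R·V̇ + PEEP.
PIP = 475/52.8 + 28.9×0.9333 + 2 = 8.996 + 26.972 + 2 = 37.968 cmH2O.

38.0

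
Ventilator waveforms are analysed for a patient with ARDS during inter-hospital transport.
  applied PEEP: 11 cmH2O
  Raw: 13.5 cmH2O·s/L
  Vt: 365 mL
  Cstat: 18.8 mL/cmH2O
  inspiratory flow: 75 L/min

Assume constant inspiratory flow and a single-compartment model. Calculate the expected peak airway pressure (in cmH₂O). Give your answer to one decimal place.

47.3

Flow: 75 L/min ÷ 60 = 1.25 L/s.
Equation of motion (constant flow): PIP = Vt/C + R·V̇ + PEEP.
PIP = 365/18.8 + 13.5×1.25 + 11 = 19.415 + 16.875 + 11 = 47.29 cmH2O.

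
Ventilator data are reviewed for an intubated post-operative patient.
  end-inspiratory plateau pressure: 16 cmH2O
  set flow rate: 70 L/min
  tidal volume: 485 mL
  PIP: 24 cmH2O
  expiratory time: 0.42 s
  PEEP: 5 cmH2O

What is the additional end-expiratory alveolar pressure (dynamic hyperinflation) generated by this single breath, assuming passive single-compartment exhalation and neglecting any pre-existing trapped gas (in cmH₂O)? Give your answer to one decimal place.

2.7

Flow: 70 L/min ÷ 60 = 1.1667 L/s.
R = (PIP − Pplat)/V̇ = (24 − 16) / 1.1667 = 8.0/1.1667 = 6.857 cmH2O·s/L.
C = Vt/(Pplat − PEEP) = 485.0 / (16 − 5) = 485.0/11.0 = 44.091 mL/cmH2O.
τ = R × C = 6.857 × 0.04409 L/cmH2O = 0.3023 s.
Fraction remaining = e^(−Te/τ) = e^(−0.42/0.3023) = 0.2492; trapped volume = 485.0 × 0.2492 = 120.86 mL.
Additional alveolar pressure from trapping ≈ V_trapped / C = 120.86 / 44.091 = 2.741 cmH2O.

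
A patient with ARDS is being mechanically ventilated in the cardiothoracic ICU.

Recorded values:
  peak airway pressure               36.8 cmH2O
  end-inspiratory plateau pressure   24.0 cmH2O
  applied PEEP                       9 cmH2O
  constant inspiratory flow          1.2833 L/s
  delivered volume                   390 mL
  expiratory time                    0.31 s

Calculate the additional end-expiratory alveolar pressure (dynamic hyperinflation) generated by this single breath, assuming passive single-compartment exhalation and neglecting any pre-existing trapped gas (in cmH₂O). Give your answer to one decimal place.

R = (PIP − Pplat)/V̇ = (36.8 − 24.0) / 1.2833 = 12.8/1.2833 = 9.974 cmH2O·s/L.
C = Vt/(Pplat − PEEP) = 390.0 / (24.0 − 9) = 390.0/15.0 = 26.0 mL/cmH2O.
τ = R × C = 9.974 × 0.026 L/cmH2O = 0.2593 s.
Fraction remaining = e^(−Te/τ) = e^(−0.31/0.2593) = 0.3025; trapped volume = 390.0 × 0.3025 = 117.98 mL.
Additional alveolar pressure from trapping ≈ V_trapped / C = 117.98 / 26.0 = 4.538 cmH2O.

4.5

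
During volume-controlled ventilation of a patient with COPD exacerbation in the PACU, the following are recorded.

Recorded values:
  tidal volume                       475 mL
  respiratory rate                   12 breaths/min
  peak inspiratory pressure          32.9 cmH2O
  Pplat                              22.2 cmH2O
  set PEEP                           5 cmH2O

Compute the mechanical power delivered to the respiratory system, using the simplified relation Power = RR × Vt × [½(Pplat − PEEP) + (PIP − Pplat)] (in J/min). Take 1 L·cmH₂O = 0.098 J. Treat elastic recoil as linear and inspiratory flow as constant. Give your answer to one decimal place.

10.8

Per-breath work = Vt × [½(Pplat−PEEP) + (PIP−Pplat)] = 0.475 × [0.5×17.2 + 10.7] = 0.475 × 19.3 = 9.168 L·cmH2O.
Power = 12 × 9.168 = 110.02 L·cmH2O/min.
× 0.098 J/(L·cmH2O) → 10.782 J/min.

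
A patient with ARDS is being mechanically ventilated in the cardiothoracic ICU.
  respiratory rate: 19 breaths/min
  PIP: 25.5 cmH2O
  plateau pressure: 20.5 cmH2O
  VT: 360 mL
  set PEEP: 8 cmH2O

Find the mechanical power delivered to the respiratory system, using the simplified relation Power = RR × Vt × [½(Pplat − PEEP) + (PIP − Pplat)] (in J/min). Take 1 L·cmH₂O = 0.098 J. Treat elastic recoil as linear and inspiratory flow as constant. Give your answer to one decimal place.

Per-breath work = Vt × [½(Pplat−PEEP) + (PIP−Pplat)] = 0.360 × [0.5×12.5 + 5.0] = 0.360 × 11.25 = 4.05 L·cmH2O.
Power = 19 × 4.05 = 76.95 L·cmH2O/min.
× 0.098 J/(L·cmH2O) → 7.541 J/min.

7.5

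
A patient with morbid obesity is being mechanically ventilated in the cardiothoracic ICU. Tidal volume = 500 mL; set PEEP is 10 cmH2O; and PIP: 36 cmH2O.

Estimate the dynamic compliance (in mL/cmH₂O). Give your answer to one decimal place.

Dynamic compliance = Vt / (PIP − PEEP) = 500 / (36 − 10) = 500 / 26.0 = 19.231 mL/cmH2O.

19.2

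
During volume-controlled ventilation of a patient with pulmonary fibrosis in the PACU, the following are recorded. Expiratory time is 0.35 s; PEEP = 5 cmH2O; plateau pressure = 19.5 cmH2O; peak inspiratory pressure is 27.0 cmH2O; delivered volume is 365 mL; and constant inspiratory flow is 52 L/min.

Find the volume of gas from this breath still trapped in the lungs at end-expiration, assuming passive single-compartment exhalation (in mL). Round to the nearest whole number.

Flow: 52 L/min ÷ 60 = 0.8667 L/s.
R = (PIP − Pplat)/V̇ = (27.0 − 19.5) / 0.8667 = 7.5/0.8667 = 8.654 cmH2O·s/L.
C = Vt/(Pplat − PEEP) = 365.0 / (19.5 − 5) = 365.0/14.5 = 25.172 mL/cmH2O.
τ = R × C = 8.654 × 0.02517 L/cmH2O = 0.2178 s.
Fraction remaining = e^(−Te/τ) = e^(−0.35/0.2178) = 0.2005.
Trapped volume = 365.0 × 0.2005 = 73.183 mL.

73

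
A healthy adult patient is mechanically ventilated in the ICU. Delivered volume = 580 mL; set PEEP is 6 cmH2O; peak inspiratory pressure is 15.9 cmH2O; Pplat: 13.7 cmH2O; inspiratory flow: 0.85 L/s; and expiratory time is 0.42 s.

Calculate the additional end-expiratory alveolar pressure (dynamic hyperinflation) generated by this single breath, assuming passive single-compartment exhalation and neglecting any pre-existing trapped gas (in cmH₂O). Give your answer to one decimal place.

R = (PIP − Pplat)/V̇ = (15.9 − 13.7) / 0.85 = 2.2/0.85 = 2.588 cmH2O·s/L.
C = Vt/(Pplat − PEEP) = 580.0 / (13.7 − 6) = 580.0/7.7 = 75.325 mL/cmH2O.
τ = R × C = 2.588 × 0.07533 L/cmH2O = 0.195 s.
Fraction remaining = e^(−Te/τ) = e^(−0.42/0.195) = 0.116; trapped volume = 580.0 × 0.116 = 67.28 mL.
Additional alveolar pressure from trapping ≈ V_trapped / C = 67.28 / 75.325 = 0.8932 cmH2O.

0.9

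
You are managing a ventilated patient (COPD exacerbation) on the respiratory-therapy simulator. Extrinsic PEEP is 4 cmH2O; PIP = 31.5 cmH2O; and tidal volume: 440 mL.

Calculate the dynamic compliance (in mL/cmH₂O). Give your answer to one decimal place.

Dynamic compliance = Vt / (PIP − PEEP) = 440 / (31.5 − 4) = 440 / 27.5 = 16.0 mL/cmH2O.

16.0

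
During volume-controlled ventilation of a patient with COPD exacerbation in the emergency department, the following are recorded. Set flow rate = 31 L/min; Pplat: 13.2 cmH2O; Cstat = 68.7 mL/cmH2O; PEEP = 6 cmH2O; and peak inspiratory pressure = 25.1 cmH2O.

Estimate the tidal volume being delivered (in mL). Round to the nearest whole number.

Vt = Cstat × (Pplat − PEEP) = 68.7 × (13.2 − 6) = 68.7 × 7.2 = 494.64 mL.

495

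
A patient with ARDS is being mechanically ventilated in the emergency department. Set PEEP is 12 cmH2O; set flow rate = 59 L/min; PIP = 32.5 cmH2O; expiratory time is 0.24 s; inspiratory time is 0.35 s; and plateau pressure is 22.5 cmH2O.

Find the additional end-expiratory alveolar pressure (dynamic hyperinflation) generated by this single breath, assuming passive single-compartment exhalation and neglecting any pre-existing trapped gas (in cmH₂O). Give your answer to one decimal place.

5.1

Flow: 59 L/min ÷ 60 = 0.9833 L/s.
Vt = flow × Ti = 0.9833 L/s × 0.35 s × 1000 mL/L = 344.16 mL.
R = (PIP − Pplat)/V̇ = (32.5 − 22.5) / 0.9833 = 10.0/0.9833 = 10.17 cmH2O·s/L.
C = Vt/(Pplat − PEEP) = 344.16 / (22.5 − 12) = 344.16/10.5 = 32.777 mL/cmH2O.
τ = R × C = 10.17 × 0.03278 L/cmH2O = 0.3334 s.
Fraction remaining = e^(−Te/τ) = e^(−0.24/0.3334) = 0.4868; trapped volume = 344.16 × 0.4868 = 167.54 mL.
Additional alveolar pressure from trapping ≈ V_trapped / C = 167.54 / 32.777 = 5.112 cmH2O.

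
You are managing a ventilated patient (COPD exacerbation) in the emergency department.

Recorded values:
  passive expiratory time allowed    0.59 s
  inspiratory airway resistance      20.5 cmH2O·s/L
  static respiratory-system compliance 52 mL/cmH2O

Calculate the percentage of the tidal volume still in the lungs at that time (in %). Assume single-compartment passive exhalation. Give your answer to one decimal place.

τ = R × C = 20.5 × 52 mL/cmH2O = 20.5 × 0.052 L/cmH2O = 1.066 s.
Passive exhalation: V(t)/V₀ = e^(−t/τ) = e^(−0.59/1.066) = 0.575.
Fraction remaining = 0.575 → 57.5%.

57.5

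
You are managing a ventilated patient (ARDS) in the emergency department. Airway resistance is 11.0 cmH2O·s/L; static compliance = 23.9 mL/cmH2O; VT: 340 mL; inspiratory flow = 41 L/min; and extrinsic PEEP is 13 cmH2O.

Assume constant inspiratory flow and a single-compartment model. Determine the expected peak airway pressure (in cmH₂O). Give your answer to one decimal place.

34.7

Flow: 41 L/min ÷ 60 = 0.6833 L/s.
Equation of motion (constant flow): PIP = Vt/C + R·V̇ + PEEP.
PIP = 340/23.9 + 11.0×0.6833 + 13 = 14.226 + 7.516 + 13 = 34.742 cmH2O.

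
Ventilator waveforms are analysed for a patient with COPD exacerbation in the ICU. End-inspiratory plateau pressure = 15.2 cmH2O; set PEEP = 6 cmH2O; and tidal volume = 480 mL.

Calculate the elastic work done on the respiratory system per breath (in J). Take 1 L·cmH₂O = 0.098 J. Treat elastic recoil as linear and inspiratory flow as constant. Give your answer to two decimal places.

Elastic work ≈ ½ × (Pplat − PEEP) × Vt = 0.5 × (15.2 − 6) × 0.480 L = 0.5 × 9.2 × 0.480 = 2.208 L·cmH2O.
× 0.098 J/(L·cmH2O) → 0.2164 J.

0.22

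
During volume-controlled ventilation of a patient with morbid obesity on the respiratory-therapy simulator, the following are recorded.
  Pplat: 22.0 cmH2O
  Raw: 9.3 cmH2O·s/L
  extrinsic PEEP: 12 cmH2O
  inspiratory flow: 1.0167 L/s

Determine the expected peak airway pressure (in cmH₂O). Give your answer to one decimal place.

31.5

PIP = Pplat + Raw × flow = 22.0 + 9.3 × 1.0167 = 22.0 + 9.455 = 31.455 cmH2O.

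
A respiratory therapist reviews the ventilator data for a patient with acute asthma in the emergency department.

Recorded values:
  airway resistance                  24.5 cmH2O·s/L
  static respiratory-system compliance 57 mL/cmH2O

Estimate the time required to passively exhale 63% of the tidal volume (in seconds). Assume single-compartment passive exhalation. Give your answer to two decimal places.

1.39

τ = R × C = 24.5 × 57 mL/cmH2O = 24.5 × 0.057 L/cmH2O = 1.397 s.
Exhaled fraction f = 1 − e^(−t/τ) → t = −τ·ln(1 − f) = −1.397·ln(0.37) = 1.389 s.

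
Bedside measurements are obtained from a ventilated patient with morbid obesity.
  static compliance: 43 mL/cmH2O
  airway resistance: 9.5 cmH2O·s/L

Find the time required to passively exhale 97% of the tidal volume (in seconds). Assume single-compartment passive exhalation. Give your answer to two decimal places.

1.43

τ = R × C = 9.5 × 43 mL/cmH2O = 9.5 × 0.043 L/cmH2O = 0.4085 s.
Exhaled fraction f = 1 − e^(−t/τ) → t = −τ·ln(1 − f) = −0.4085·ln(0.03) = 1.432 s.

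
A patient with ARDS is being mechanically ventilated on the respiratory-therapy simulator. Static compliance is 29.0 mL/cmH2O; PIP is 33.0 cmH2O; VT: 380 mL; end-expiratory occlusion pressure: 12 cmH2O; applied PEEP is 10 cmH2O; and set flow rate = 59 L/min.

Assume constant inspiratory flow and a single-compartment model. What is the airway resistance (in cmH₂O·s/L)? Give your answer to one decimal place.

Flow: 59 L/min ÷ 60 = 0.9833 L/s.
Total PEEP = 12 cmH2O (set 10 + intrinsic 2); this is the baseline alveolar pressure.
Equation of motion (constant flow): PIP = Vt/C + R·V̇ + PEEP.
R·V̇ = PIP − Vt/C − PEEP = 33.0 − 380/29.0 − 12 = 33.0 − 13.103 − 12 = 7.897 cmH2O.
R = 7.897 / 0.9833 = 8.031 cmH2O·s/L.

8.0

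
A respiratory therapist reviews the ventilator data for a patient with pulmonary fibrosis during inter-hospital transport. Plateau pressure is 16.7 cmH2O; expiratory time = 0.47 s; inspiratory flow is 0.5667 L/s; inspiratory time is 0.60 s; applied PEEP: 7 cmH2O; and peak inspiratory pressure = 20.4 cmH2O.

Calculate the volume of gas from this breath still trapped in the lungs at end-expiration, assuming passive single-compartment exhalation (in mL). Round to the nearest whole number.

Vt = flow × Ti = 0.5667 L/s × 0.60 s × 1000 mL/L = 340.02 mL.
R = (PIP − Pplat)/V̇ = (20.4 − 16.7) / 0.5667 = 3.7/0.5667 = 6.529 cmH2O·s/L.
C = Vt/(Pplat − PEEP) = 340.02 / (16.7 − 7) = 340.02/9.7 = 35.054 mL/cmH2O.
τ = R × C = 6.529 × 0.03505 L/cmH2O = 0.2288 s.
Fraction remaining = e^(−Te/τ) = e^(−0.47/0.2288) = 0.1282.
Trapped volume = 340.02 × 0.1282 = 43.591 mL.

44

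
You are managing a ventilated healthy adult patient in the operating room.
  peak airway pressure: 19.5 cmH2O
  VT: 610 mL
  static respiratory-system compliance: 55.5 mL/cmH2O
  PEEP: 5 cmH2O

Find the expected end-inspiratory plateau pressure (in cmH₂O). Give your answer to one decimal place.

Pplat = PEEP + Vt / Cstat = 5 + 610 / 55.5 = 5 + 10.991 = 15.991 cmH2O.

16.0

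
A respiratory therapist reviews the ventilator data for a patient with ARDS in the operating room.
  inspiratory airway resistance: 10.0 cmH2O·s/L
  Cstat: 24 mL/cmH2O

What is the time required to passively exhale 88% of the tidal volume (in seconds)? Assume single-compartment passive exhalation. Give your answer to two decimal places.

0.51

τ = R × C = 10.0 × 24 mL/cmH2O = 10.0 × 0.024 L/cmH2O = 0.24 s.
Exhaled fraction f = 1 − e^(−t/τ) → t = −τ·ln(1 − f) = −0.24·ln(0.12) = 0.5089 s.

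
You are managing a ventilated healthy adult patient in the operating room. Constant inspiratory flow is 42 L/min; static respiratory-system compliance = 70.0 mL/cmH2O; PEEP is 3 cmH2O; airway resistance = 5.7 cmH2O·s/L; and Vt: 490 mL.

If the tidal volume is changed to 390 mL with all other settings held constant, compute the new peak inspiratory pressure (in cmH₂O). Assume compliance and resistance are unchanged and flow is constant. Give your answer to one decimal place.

12.6

Flow: 42 L/min ÷ 60 = 0.7 L/s.
PIP = Vt/C + R·V̇ + PEEP (constant-flow equation of motion).
Only the elastic term changes: ΔPIP = ΔVt / C = (390 − 490) / 70.0 = -1.429 cmH2O.
Original PIP = 490/70.0 + 5.7×0.7 + 3 = 13.99 cmH2O; new PIP = 13.99 + (-1.429) = 12.561 cmH2O.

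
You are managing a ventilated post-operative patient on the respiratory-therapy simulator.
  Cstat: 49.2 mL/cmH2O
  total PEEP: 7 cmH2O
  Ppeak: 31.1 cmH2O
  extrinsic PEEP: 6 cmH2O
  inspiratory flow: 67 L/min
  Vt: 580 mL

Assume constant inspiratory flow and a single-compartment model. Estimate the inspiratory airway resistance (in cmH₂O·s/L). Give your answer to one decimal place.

11.0

Flow: 67 L/min ÷ 60 = 1.1167 L/s.
Total PEEP = 7 cmH2O (set 6 + intrinsic 1); this is the baseline alveolar pressure.
Equation of motion (constant flow): PIP = Vt/C + R·V̇ + PEEP.
R·V̇ = PIP − Vt/C − PEEP = 31.1 − 580/49.2 − 7 = 31.1 − 11.789 − 7 = 12.311 cmH2O.
R = 12.311 / 1.1167 = 11.024 cmH2O·s/L.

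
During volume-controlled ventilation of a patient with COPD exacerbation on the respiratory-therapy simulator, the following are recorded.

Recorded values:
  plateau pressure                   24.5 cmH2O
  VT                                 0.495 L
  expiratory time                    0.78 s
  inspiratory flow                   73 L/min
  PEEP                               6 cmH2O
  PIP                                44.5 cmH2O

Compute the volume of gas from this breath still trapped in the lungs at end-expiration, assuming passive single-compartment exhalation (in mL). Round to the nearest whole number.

84

Flow: 73 L/min ÷ 60 = 1.2167 L/s.
R = (PIP − Pplat)/V̇ = (44.5 − 24.5) / 1.2167 = 20.0/1.2167 = 16.438 cmH2O·s/L.
C = Vt/(Pplat − PEEP) = 495.0 / (24.5 − 6) = 495.0/18.5 = 26.757 mL/cmH2O.
τ = R × C = 16.438 × 0.02676 L/cmH2O = 0.4399 s.
Fraction remaining = e^(−Te/τ) = e^(−0.78/0.4399) = 0.1698.
Trapped volume = 495.0 × 0.1698 = 84.051 mL.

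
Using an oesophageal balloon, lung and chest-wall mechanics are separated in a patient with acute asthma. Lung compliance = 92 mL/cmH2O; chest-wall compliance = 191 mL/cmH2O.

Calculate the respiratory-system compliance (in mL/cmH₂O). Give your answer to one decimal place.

62.1

Lung and chest wall are elastances in series: 1/Crs = 1/CL + 1/Ccw.
1/Crs = 1/92 + 1/191 = 0.01611.
Crs = 62.073 mL/cmH2O.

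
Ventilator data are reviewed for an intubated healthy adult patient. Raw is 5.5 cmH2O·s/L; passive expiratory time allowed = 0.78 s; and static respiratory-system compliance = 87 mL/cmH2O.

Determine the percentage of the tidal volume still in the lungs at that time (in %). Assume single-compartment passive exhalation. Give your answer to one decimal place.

19.6

τ = R × C = 5.5 × 87 mL/cmH2O = 5.5 × 0.087 L/cmH2O = 0.4785 s.
Passive exhalation: V(t)/V₀ = e^(−t/τ) = e^(−0.78/0.4785) = 0.1959.
Fraction remaining = 0.1959 → 19.59%.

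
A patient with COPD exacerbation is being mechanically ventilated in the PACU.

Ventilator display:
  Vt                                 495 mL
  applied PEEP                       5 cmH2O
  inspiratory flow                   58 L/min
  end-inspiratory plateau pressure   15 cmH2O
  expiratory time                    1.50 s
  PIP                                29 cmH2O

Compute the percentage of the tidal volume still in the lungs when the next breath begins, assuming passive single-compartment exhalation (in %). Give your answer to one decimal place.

Flow: 58 L/min ÷ 60 = 0.9667 L/s.
R = (PIP − Pplat)/V̇ = (29 − 15) / 0.9667 = 14.0/0.9667 = 14.482 cmH2O·s/L.
C = Vt/(Pplat − PEEP) = 495.0 / (15 − 5) = 495.0/10.0 = 49.5 mL/cmH2O.
τ = R × C = 14.482 × 0.0495 L/cmH2O = 0.7169 s.
Fraction remaining at end-expiration = e^(−Te/τ) = e^(−1.50/0.7169) = 0.1234 → 12.34%.

12.3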